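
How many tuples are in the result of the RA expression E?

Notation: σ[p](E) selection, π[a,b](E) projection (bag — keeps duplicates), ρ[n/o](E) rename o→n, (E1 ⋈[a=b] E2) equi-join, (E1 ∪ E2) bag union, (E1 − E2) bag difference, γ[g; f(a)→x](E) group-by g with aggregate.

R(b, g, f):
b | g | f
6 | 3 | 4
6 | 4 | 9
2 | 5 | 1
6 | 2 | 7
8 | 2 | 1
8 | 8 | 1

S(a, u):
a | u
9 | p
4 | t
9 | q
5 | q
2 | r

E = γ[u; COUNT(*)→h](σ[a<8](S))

Per-node cardinality:
  S → 5
  σ[a<8](S) → 3
  γ[u; COUNT(*)→h](σ[a<8](S)) → 3

|E| = 3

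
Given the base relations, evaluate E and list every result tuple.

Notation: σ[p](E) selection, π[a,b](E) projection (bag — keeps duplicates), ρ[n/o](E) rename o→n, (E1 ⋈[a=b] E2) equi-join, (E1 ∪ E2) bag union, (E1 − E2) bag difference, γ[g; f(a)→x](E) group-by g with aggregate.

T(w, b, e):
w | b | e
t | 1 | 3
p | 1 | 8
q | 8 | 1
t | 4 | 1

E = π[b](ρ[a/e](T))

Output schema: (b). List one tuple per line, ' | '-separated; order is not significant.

Per-node cardinality:
  T → 4
  ρ[a/e](T) → 4
  π[b](ρ[a/e](T)) → 4

== RESULT ==
b
1
1
4
8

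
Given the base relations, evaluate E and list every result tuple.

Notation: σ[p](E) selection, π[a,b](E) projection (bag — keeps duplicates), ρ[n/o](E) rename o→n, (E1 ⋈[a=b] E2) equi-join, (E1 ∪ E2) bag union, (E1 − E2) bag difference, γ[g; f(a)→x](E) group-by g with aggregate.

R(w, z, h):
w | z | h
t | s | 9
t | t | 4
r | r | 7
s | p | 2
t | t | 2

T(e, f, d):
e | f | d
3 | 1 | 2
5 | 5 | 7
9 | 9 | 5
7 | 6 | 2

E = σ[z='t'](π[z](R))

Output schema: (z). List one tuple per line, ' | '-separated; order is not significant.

Stepwise |·|:
  R → 5
  π[z](R) → 5
  σ[z='t'](π[z](R)) → 2

== RESULT ==
z
t
t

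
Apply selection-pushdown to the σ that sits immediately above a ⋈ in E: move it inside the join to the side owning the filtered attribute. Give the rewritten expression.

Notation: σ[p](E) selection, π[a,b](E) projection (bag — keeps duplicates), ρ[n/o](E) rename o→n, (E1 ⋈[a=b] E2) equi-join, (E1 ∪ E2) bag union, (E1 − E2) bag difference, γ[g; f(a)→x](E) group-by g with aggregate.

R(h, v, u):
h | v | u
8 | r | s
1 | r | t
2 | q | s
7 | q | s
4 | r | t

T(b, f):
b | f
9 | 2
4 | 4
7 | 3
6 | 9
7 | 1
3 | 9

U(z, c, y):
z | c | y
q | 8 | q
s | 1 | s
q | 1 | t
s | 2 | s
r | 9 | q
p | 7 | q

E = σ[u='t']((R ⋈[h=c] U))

σ filters on u, owned by the left side.
E' = (σ[u='t'](R) ⋈[h=c] U)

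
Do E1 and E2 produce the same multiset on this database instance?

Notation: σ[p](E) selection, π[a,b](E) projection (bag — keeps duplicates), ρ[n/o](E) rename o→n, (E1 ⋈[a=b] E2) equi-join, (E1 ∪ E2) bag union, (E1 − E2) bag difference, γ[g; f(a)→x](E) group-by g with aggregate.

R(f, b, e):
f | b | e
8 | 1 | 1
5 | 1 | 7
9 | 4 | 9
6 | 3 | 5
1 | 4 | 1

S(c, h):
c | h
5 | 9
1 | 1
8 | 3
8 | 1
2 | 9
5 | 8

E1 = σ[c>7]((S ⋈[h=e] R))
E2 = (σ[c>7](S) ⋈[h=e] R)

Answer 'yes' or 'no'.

E1 stepwise |·|:
  S → 6
  R → 5
  (S ⋈[h=e] R) → 6
  σ[c>7]((S ⋈[h=e] R)) → 2
E2 stepwise |·|:
  S → 6
  σ[c>7](S) → 2
  R → 5
  (σ[c>7](S) ⋈[h=e] R) → 2

E1 and E2 produce the same multiset:
c | h | f | b | e
8 | 1 | 1 | 4 | 1
8 | 1 | 8 | 1 | 1

yes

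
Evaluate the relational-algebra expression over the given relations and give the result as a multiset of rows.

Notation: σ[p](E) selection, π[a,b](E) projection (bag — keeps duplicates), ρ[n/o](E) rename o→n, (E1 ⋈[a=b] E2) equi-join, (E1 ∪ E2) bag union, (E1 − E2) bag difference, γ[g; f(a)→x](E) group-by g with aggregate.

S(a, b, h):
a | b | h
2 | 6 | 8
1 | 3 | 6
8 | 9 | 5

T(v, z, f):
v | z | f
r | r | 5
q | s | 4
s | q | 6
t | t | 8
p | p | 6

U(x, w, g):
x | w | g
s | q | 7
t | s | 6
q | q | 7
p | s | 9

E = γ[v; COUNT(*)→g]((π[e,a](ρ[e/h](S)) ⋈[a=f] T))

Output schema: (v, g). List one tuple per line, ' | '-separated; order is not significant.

Stepwise |·|:
  S → 3
  ρ[e/h](S) → 3
  π[e,a](ρ[e/h](S)) → 3
  T → 5
  (π[e,a](ρ[e/h](S)) ⋈[a=f] T) → 1
  γ[v; COUNT(*)→g]((π[e,a](ρ[e/h](S)) ⋈[a=f] T)) → 1

== RESULT ==
v | g
t | 1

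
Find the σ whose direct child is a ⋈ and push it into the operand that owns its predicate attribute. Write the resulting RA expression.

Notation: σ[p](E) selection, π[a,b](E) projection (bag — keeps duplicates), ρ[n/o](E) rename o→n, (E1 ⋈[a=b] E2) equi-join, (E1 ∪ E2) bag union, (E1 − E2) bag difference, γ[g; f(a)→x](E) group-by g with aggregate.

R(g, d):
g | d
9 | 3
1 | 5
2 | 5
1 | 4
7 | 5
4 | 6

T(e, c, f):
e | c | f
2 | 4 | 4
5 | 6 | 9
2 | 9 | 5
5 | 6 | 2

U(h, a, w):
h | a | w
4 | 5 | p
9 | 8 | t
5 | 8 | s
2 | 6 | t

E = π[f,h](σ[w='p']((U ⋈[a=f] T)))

σ filters on w, owned by the left side.
E' = π[f,h]((σ[w='p'](U) ⋈[a=f] T))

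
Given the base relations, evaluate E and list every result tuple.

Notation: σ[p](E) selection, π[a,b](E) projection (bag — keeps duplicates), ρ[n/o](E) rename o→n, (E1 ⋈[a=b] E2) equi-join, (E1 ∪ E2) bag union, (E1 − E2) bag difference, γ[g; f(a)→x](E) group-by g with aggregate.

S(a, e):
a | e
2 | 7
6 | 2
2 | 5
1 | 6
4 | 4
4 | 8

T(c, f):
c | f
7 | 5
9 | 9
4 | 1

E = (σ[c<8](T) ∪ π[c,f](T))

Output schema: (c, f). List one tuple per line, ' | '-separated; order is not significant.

Row counts bottom-up:
  T → 3
  σ[c<8](T) → 2
  T → 3
  π[c,f](T) → 3
  (σ[c<8](T) ∪ π[c,f](T)) → 5

== RESULT ==
c | f
4 | 1
4 | 1
7 | 5
7 | 5
9 | 9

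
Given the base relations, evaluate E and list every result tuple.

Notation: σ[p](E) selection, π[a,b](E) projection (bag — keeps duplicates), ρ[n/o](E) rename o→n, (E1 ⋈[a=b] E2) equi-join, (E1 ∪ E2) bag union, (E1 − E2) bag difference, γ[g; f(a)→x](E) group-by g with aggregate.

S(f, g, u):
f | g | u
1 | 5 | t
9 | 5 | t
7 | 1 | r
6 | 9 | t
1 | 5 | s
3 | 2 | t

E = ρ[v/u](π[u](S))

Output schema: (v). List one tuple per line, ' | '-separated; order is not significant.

Per-node cardinality:
  S → 6
  π[u](S) → 6
  ρ[v/u](π[u](S)) → 6

== RESULT ==
v
r
s
t
t
t
t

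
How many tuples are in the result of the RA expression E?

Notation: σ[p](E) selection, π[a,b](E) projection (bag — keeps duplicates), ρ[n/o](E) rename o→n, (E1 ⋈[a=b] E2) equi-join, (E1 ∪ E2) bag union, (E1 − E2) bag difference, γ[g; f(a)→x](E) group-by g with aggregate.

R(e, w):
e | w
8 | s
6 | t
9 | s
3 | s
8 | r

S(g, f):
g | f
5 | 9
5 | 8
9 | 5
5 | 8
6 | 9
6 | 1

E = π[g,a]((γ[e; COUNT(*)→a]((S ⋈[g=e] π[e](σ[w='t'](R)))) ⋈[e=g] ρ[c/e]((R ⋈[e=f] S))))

Subexpression sizes:
  S → 6
  R → 5
  σ[w='t'](R) → 1
  π[e](σ[w='t'](R)) → 1
  (S ⋈[g=e] π[e](σ[w='t'](R))) → 2
  γ[e; COUNT(*)→a]((S ⋈[g=e] π[e](σ[w='t'](R)))) → 1
  R → 5
  S → 6
  (R ⋈[e=f] S) → 6
  ρ[c/e]((R ⋈[e=f] S)) → 6
  (γ[e; COUNT(*)→a]((S ⋈[g=e] π[e](σ[w='t'](R)))) ⋈[e=g] ρ[c/e]((R ⋈[e=f] S))) → 1
  π[g,a]((γ[e; COUNT(*)→a]((S ⋈[g=e] π[e](σ[w='t'](R)))) ⋈[e=g] ρ[c/e]((R ⋈[e=f] S)))) → 1

|E| = 1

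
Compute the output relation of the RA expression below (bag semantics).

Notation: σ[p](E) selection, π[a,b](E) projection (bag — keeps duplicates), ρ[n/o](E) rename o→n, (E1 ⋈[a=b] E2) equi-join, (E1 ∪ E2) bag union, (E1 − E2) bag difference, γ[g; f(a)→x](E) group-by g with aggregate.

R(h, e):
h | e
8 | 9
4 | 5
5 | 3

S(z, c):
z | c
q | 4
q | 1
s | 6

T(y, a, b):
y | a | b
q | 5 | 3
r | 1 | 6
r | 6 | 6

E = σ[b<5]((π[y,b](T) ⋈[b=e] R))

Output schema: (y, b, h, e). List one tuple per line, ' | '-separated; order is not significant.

Stepwise |·|:
  T → 3
  π[y,b](T) → 3
  R → 3
  (π[y,b](T) ⋈[b=e] R) → 1
  σ[b<5]((π[y,b](T) ⋈[b=e] R)) → 1

== RESULT ==
y | b | h | e
q | 3 | 5 | 3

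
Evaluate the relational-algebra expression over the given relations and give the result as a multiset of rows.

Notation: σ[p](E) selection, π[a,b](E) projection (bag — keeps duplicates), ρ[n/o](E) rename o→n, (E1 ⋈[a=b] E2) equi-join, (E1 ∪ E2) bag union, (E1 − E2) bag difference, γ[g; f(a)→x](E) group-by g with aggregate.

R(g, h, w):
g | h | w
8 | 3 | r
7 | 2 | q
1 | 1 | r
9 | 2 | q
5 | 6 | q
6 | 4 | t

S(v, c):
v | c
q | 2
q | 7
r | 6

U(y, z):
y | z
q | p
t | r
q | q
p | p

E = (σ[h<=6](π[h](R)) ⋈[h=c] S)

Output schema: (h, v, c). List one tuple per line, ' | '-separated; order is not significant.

Stepwise |·|:
  R → 6
  π[h](R) → 6
  σ[h<=6](π[h](R)) → 6
  S → 3
  (σ[h<=6](π[h](R)) ⋈[h=c] S) → 3

== RESULT ==
h | v | c
2 | q | 2
2 | q | 2
6 | r | 6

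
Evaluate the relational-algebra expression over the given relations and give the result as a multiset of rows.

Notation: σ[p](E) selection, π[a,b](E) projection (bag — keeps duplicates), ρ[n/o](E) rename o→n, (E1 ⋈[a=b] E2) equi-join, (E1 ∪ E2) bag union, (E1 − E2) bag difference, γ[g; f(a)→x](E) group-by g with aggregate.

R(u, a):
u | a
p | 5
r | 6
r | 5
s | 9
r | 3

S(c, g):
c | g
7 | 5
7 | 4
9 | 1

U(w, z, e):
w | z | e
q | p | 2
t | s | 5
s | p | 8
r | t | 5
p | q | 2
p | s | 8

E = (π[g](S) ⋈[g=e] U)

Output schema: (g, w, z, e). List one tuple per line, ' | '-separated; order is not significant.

Stepwise |·|:
  S → 3
  π[g](S) → 3
  U → 6
  (π[g](S) ⋈[g=e] U) → 2

== RESULT ==
g | w | z | e
5 | r | t | 5
5 | t | s | 5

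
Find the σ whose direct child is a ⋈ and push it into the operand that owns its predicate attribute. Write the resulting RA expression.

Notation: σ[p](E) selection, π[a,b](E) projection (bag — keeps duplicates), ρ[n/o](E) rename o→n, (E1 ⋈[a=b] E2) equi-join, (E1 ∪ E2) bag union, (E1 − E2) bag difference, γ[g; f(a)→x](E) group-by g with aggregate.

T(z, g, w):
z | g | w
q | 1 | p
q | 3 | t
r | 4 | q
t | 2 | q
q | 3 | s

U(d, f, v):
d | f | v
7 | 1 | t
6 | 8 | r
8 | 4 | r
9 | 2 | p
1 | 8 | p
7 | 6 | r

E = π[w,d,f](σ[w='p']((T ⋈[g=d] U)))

σ filters on w, owned by the left side.
E' = π[w,d,f]((σ[w='p'](T) ⋈[g=d] U))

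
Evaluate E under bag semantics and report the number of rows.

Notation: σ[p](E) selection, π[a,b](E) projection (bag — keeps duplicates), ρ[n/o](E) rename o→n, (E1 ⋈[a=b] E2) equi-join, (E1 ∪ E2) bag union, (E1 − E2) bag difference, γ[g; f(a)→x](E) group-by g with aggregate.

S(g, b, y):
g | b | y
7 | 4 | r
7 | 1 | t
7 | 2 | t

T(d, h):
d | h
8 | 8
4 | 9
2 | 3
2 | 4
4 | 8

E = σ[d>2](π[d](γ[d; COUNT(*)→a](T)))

Row counts bottom-up:
  T → 5
  γ[d; COUNT(*)→a](T) → 3
  π[d](γ[d; COUNT(*)→a](T)) → 3
  σ[d>2](π[d](γ[d; COUNT(*)→a](T))) → 2

|E| = 2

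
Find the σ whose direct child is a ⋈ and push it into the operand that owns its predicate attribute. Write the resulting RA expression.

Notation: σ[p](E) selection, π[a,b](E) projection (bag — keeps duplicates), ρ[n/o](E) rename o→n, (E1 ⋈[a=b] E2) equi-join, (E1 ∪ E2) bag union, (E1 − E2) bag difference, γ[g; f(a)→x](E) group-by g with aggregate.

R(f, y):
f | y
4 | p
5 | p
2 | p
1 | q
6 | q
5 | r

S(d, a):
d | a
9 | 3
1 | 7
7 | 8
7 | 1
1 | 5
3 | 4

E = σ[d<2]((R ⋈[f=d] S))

σ filters on d, owned by the right side.
E' = (R ⋈[f=d] σ[d<2](S))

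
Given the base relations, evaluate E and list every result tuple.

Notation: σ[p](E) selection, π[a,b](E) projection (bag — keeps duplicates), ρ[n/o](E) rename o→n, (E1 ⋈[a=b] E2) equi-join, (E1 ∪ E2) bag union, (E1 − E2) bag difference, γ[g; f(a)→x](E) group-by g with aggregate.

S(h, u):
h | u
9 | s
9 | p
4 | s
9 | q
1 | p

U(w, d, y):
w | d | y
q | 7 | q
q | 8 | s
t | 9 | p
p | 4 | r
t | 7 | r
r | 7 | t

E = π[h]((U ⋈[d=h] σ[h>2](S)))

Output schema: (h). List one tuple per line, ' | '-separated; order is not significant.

Row counts bottom-up:
  U → 6
  S → 5
  σ[h>2](S) → 4
  (U ⋈[d=h] σ[h>2](S)) → 4
  π[h]((U ⋈[d=h] σ[h>2](S))) → 4

== RESULT ==
h
4
9
9
9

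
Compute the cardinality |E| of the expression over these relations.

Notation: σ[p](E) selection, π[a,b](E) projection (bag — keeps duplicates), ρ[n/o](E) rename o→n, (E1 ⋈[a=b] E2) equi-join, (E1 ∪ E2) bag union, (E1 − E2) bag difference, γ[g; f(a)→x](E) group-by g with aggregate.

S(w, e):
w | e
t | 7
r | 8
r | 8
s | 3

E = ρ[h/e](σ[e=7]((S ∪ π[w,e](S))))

Row counts bottom-up:
  S → 4
  S → 4
  π[w,e](S) → 4
  (S ∪ π[w,e](S)) → 8
  σ[e=7]((S ∪ π[w,e](S))) → 2
  ρ[h/e](σ[e=7]((S ∪ π[w,e](S)))) → 2

|E| = 2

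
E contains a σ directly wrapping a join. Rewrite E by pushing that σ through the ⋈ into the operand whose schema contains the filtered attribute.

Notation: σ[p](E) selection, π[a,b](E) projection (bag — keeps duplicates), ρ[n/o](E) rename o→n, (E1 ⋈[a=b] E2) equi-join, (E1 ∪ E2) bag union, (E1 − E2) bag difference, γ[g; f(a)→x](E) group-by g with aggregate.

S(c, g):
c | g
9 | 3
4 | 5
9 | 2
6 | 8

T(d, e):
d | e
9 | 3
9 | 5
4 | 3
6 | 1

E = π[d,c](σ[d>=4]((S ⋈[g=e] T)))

σ filters on d, owned by the right side.
E' = π[d,c]((S ⋈[g=e] σ[d>=4](T)))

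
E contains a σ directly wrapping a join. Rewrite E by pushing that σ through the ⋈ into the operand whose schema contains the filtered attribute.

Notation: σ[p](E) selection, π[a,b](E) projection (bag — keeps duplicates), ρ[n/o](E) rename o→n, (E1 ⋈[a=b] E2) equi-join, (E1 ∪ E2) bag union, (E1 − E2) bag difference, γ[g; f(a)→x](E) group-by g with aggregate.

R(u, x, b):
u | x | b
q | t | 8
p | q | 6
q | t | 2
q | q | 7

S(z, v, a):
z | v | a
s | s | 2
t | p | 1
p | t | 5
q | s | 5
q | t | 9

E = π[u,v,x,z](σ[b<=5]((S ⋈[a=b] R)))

σ filters on b, owned by the right side.
E' = π[u,v,x,z]((S ⋈[a=b] σ[b<=5](R)))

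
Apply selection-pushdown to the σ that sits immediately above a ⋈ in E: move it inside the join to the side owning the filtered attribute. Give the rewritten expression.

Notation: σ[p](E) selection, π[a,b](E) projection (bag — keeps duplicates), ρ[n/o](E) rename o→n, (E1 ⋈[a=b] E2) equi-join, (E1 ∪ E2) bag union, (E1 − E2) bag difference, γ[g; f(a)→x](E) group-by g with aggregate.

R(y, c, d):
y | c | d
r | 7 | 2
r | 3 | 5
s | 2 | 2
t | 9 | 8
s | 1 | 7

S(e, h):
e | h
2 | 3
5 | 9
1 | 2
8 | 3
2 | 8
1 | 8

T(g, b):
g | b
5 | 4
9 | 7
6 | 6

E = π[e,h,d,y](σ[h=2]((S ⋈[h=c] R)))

σ filters on h, owned by the left side.
E' = π[e,h,d,y]((σ[h=2](S) ⋈[h=c] R))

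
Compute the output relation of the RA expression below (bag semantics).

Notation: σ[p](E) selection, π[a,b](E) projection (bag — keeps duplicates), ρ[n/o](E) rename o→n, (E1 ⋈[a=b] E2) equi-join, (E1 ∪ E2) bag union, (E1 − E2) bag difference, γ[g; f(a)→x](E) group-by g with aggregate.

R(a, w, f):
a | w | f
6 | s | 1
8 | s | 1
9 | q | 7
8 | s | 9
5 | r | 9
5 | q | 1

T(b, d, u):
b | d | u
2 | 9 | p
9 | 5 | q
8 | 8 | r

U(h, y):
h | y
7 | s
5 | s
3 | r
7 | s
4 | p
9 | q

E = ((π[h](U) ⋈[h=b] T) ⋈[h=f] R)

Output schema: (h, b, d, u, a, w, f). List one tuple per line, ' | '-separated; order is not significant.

Row counts bottom-up:
  U → 6
  π[h](U) → 6
  T → 3
  (π[h](U) ⋈[h=b] T) → 1
  R → 6
  ((π[h](U) ⋈[h=b] T) ⋈[h=f] R) → 2

== RESULT ==
h | b | d | u | a | w | f
9 | 9 | 5 | q | 5 | r | 9
9 | 9 | 5 | q | 8 | s | 9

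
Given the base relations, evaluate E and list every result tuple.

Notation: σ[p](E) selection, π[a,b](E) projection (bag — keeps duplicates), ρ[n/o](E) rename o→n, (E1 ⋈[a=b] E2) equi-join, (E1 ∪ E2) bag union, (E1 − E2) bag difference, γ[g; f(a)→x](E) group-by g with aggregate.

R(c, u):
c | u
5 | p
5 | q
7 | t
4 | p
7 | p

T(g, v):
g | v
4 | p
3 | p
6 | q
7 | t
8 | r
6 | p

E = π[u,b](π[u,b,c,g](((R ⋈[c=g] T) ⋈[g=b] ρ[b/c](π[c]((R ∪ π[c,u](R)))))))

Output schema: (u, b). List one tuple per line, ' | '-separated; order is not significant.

Row counts bottom-up:
  R → 5
  T → 6
  (R ⋈[c=g] T) → 3
  R → 5
  R → 5
  π[c,u](R) → 5
  (R ∪ π[c,u](R)) → 10
  π[c]((R ∪ π[c,u](R))) → 10
  ρ[b/c](π[c]((R ∪ π[c,u](R)))) → 10
  ((R ⋈[c=g] T) ⋈[g=b] ρ[b/c](π[c]((R ∪ π[c,u](R))))) → 10
  π[u,b,c,g](((R ⋈[c=g] T) ⋈[g=b] ρ[b/c](π[c]((R ∪ π[c,u](R)))))) → 10
  π[u,b](π[u,b,c,g](((R ⋈[c=g] T) ⋈[g=b] ρ[b/c](π[c]((R ∪ π[c,u](R))))))) → 10

== RESULT ==
u | b
p | 4
p | 4
p | 7
p | 7
p | 7
p | 7
t | 7
t | 7
t | 7
t | 7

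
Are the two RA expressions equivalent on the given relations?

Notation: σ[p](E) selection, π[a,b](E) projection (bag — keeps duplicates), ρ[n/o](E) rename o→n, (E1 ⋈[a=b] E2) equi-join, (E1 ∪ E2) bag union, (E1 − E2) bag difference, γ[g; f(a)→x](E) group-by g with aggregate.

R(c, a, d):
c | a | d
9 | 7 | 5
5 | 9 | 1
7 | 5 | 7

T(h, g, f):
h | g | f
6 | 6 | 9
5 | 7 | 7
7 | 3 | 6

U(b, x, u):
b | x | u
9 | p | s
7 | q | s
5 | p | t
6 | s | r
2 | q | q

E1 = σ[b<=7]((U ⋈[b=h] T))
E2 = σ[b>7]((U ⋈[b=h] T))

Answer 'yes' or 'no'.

E1 per-node cardinality:
  U → 5
  T → 3
  (U ⋈[b=h] T) → 3
  σ[b<=7]((U ⋈[b=h] T)) → 3
E2 per-node cardinality:
  U → 5
  T → 3
  (U ⋈[b=h] T) → 3
  σ[b>7]((U ⋈[b=h] T)) → 0

E1 result:
b | x | u | h | g | f
5 | p | t | 5 | 7 | 7
6 | s | r | 6 | 6 | 9
7 | q | s | 7 | 3 | 6
E2 result:
b | x | u | h | g | f
(0 rows)
Witness: (7, 'q', 's', 7, 3, 6) appears 1× in E1 but 0× in E2.

no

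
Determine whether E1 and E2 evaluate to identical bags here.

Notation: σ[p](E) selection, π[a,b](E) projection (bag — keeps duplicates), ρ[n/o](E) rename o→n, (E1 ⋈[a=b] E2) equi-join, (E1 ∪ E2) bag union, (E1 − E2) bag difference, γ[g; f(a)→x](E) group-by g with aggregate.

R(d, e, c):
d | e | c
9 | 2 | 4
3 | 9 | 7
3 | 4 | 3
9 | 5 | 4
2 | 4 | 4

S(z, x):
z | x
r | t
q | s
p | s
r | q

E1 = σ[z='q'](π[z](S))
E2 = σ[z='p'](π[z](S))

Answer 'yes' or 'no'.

E1 per-node cardinality:
  S → 4
  π[z](S) → 4
  σ[z='q'](π[z](S)) → 1
E2 per-node cardinality:
  S → 4
  π[z](S) → 4
  σ[z='p'](π[z](S)) → 1

E1 result:
z
q
E2 result:
z
p
Witness: ('p',) appears 0× in E1 but 1× in E2.

no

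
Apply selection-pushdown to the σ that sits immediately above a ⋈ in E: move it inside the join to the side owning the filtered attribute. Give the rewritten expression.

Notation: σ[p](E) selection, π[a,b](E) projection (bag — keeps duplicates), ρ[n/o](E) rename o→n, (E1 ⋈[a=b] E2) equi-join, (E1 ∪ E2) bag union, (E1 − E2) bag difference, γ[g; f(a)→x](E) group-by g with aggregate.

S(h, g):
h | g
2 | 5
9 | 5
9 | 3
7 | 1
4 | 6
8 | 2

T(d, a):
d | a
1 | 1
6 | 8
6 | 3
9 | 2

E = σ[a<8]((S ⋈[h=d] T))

σ filters on a, owned by the right side.
E' = (S ⋈[h=d] σ[a<8](T))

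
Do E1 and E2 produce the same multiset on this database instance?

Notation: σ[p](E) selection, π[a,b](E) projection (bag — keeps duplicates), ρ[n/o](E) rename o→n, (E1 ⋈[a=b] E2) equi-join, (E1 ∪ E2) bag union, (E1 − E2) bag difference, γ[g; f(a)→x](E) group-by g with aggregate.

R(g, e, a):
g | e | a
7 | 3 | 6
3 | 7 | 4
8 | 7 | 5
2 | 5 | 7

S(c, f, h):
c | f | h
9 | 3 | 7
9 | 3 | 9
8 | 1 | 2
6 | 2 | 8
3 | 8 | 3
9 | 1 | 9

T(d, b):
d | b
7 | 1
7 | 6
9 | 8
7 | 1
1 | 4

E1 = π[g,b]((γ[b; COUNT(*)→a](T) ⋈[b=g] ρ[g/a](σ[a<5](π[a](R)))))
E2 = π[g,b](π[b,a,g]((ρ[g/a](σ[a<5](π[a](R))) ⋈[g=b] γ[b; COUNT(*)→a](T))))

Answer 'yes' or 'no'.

E1 subexpression sizes:
  T → 5
  γ[b; COUNT(*)→a](T) → 4
  R → 4
  π[a](R) → 4
  σ[a<5](π[a](R)) → 1
  ρ[g/a](σ[a<5](π[a](R))) → 1
  (γ[b; COUNT(*)→a](T) ⋈[b=g] ρ[g/a](σ[a<5](π[a](R)))) → 1
  π[g,b]((γ[b; COUNT(*)→a](T) ⋈[b=g] ρ[g/a](σ[a<5](π[a](R))))) → 1
E2 subexpression sizes:
  R → 4
  π[a](R) → 4
  σ[a<5](π[a](R)) → 1
  ρ[g/a](σ[a<5](π[a](R))) → 1
  T → 5
  γ[b; COUNT(*)→a](T) → 4
  (ρ[g/a](σ[a<5](π[a](R))) ⋈[g=b] γ[b; COUNT(*)→a](T)) → 1
  π[b,a,g]((ρ[g/a](σ[a<5](π[a](R))) ⋈[g=b] γ[b; COUNT(*)→a](T))) → 1
  π[g,b](π[b,a,g]((ρ[g/a](σ[a<5](π[a](R))) ⋈[g=b] γ[b; COUNT(*)→a](T)))) → 1

E1 and E2 produce the same multiset:
g | b
4 | 4

yes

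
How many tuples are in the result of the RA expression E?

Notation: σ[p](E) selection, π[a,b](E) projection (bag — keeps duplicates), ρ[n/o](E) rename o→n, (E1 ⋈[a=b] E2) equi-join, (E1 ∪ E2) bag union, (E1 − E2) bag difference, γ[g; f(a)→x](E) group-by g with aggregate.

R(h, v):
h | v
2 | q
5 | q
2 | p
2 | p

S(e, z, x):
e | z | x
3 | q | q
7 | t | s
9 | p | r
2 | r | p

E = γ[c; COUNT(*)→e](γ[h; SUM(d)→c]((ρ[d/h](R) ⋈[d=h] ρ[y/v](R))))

Per-node cardinality:
  R → 4
  ρ[d/h](R) → 4
  R → 4
  ρ[y/v](R) → 4
  (ρ[d/h](R) ⋈[d=h] ρ[y/v](R)) → 10
  γ[h; SUM(d)→c]((ρ[d/h](R) ⋈[d=h] ρ[y/v](R))) → 2
  γ[c; COUNT(*)→e](γ[h; SUM(d)→c]((ρ[d/h](R) ⋈[d=h] ρ[y/v](R)))) → 2

|E| = 2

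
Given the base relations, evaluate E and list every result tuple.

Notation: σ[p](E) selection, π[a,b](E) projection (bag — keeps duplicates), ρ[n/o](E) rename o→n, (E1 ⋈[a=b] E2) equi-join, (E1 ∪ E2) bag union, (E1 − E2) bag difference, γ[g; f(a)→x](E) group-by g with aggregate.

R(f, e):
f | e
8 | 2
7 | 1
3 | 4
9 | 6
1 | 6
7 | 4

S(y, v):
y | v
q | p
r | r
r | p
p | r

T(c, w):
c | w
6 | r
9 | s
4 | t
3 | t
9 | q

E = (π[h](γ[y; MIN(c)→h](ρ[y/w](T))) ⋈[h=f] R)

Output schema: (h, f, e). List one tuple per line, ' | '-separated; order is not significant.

Per-node cardinality:
  T → 5
  ρ[y/w](T) → 5
  γ[y; MIN(c)→h](ρ[y/w](T)) → 4
  π[h](γ[y; MIN(c)→h](ρ[y/w](T))) → 4
  R → 6
  (π[h](γ[y; MIN(c)→h](ρ[y/w](T))) ⋈[h=f] R) → 3

== RESULT ==
h | f | e
3 | 3 | 4
9 | 9 | 6
9 | 9 | 6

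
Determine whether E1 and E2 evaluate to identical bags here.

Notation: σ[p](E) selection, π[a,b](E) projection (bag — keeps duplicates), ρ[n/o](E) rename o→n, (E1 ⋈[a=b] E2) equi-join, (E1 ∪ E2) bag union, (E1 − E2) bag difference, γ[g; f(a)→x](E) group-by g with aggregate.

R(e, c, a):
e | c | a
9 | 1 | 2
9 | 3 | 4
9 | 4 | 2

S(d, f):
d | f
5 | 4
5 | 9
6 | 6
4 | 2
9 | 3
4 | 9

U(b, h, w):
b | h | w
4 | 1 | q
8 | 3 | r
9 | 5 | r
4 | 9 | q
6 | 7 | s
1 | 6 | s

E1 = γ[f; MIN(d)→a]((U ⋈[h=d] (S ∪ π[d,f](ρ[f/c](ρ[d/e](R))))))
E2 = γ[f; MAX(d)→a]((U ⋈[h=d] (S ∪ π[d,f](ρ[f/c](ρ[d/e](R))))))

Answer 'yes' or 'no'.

E1 row counts bottom-up:
  U → 6
  S → 6
  R → 3
  ρ[d/e](R) → 3
  ρ[f/c](ρ[d/e](R)) → 3
  π[d,f](ρ[f/c](ρ[d/e](R))) → 3
  (S ∪ π[d,f](ρ[f/c](ρ[d/e](R)))) → 9
  (U ⋈[h=d] (S ∪ π[d,f](ρ[f/c](ρ[d/e](R))))) → 7
  γ[f; MIN(d)→a]((U ⋈[h=d] (S ∪ π[d,f](ρ[f/c](ρ[d/e](R)))))) → 5
E2 row counts bottom-up:
  U → 6
  S → 6
  R → 3
  ρ[d/e](R) → 3
  ρ[f/c](ρ[d/e](R)) → 3
  π[d,f](ρ[f/c](ρ[d/e](R))) → 3
  (S ∪ π[d,f](ρ[f/c](ρ[d/e](R)))) → 9
  (U ⋈[h=d] (S ∪ π[d,f](ρ[f/c](ρ[d/e](R))))) → 7
  γ[f; MAX(d)→a]((U ⋈[h=d] (S ∪ π[d,f](ρ[f/c](ρ[d/e](R)))))) → 5

E1 result:
f | a
1 | 9
3 | 9
4 | 5
6 | 6
9 | 5
E2 result:
f | a
1 | 9
3 | 9
4 | 9
6 | 6
9 | 5
Witness: (4, 9) appears 0× in E1 but 1× in E2.

no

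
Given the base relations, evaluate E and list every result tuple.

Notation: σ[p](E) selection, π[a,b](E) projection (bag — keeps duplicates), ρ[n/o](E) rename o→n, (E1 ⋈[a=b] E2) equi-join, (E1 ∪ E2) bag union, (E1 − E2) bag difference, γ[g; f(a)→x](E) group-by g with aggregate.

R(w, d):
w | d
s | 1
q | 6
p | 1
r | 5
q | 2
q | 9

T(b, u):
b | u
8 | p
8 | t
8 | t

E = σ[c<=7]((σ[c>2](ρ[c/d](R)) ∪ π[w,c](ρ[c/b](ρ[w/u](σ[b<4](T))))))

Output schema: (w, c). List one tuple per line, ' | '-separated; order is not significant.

Subexpression sizes:
  R → 6
  ρ[c/d](R) → 6
  σ[c>2](ρ[c/d](R)) → 3
  T → 3
  σ[b<4](T) → 0
  ρ[w/u](σ[b<4](T)) → 0
  ρ[c/b](ρ[w/u](σ[b<4](T))) → 0
  π[w,c](ρ[c/b](ρ[w/u](σ[b<4](T)))) → 0
  (σ[c>2](ρ[c/d](R)) ∪ π[w,c](ρ[c/b](ρ[w/u](σ[b<4](T))))) → 3
  σ[c<=7]((σ[c>2](ρ[c/d](R)) ∪ π[w,c](ρ[c/b](ρ[w/u](σ[b<4](T)))))) → 2

== RESULT ==
w | c
q | 6
r | 5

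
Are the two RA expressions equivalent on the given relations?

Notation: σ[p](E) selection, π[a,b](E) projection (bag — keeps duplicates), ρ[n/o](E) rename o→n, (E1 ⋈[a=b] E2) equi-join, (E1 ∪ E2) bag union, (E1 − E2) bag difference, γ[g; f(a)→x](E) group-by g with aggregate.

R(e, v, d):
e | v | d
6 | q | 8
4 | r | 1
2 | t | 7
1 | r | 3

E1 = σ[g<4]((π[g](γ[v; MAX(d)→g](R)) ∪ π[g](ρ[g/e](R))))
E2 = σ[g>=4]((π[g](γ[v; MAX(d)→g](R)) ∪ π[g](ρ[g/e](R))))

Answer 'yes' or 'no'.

E1 subexpression sizes:
  R → 4
  γ[v; MAX(d)→g](R) → 3
  π[g](γ[v; MAX(d)→g](R)) → 3
  R → 4
  ρ[g/e](R) → 4
  π[g](ρ[g/e](R)) → 4
  (π[g](γ[v; MAX(d)→g](R)) ∪ π[g](ρ[g/e](R))) → 7
  σ[g<4]((π[g](γ[v; MAX(d)→g](R)) ∪ π[g](ρ[g/e](R)))) → 3
E2 subexpression sizes:
  R → 4
  γ[v; MAX(d)→g](R) → 3
  π[g](γ[v; MAX(d)→g](R)) → 3
  R → 4
  ρ[g/e](R) → 4
  π[g](ρ[g/e](R)) → 4
  (π[g](γ[v; MAX(d)→g](R)) ∪ π[g](ρ[g/e](R))) → 7
  σ[g>=4]((π[g](γ[v; MAX(d)→g](R)) ∪ π[g](ρ[g/e](R)))) → 4

E1 result:
g
1
2
3
E2 result:
g
4
6
7
8
Witness: (6,) appears 0× in E1 but 1× in E2.

no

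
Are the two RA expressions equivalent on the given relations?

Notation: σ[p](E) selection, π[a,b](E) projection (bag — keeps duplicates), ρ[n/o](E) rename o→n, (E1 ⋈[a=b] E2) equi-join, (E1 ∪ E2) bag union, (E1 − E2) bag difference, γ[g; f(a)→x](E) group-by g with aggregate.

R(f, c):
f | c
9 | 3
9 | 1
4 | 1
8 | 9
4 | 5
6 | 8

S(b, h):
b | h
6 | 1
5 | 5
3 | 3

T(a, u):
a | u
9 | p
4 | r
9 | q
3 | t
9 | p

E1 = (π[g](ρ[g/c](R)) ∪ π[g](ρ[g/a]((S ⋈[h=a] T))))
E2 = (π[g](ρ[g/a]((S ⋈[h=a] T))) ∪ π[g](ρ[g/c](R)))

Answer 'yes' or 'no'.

E1 subexpression sizes:
  R → 6
  ρ[g/c](R) → 6
  π[g](ρ[g/c](R)) → 6
  S → 3
  T → 5
  (S ⋈[h=a] T) → 1
  ρ[g/a]((S ⋈[h=a] T)) → 1
  π[g](ρ[g/a]((S ⋈[h=a] T))) → 1
  (π[g](ρ[g/c](R)) ∪ π[g](ρ[g/a]((S ⋈[h=a] T)))) → 7
E2 subexpression sizes:
  S → 3
  T → 5
  (S ⋈[h=a] T) → 1
  ρ[g/a]((S ⋈[h=a] T)) → 1
  π[g](ρ[g/a]((S ⋈[h=a] T))) → 1
  R → 6
  ρ[g/c](R) → 6
  π[g](ρ[g/c](R)) → 6
  (π[g](ρ[g/a]((S ⋈[h=a] T))) ∪ π[g](ρ[g/c](R))) → 7

E1 and E2 produce the same multiset:
g
1
1
3
3
5
8
9

yes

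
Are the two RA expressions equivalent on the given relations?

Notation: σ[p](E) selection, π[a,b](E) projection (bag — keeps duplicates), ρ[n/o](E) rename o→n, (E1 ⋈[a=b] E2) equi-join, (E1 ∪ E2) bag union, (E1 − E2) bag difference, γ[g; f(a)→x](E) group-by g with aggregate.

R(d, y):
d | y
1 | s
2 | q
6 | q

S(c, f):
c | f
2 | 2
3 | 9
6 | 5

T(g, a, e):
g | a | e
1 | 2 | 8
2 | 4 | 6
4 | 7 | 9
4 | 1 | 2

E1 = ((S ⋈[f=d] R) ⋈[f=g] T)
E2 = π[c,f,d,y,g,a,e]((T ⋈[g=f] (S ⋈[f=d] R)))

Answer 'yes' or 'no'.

E1 row counts bottom-up:
  S → 3
  R → 3
  (S ⋈[f=d] R) → 1
  T → 4
  ((S ⋈[f=d] R) ⋈[f=g] T) → 1
E2 row counts bottom-up:
  T → 4
  S → 3
  R → 3
  (S ⋈[f=d] R) → 1
  (T ⋈[g=f] (S ⋈[f=d] R)) → 1
  π[c,f,d,y,g,a,e]((T ⋈[g=f] (S ⋈[f=d] R))) → 1

E1 and E2 produce the same multiset:
c | f | d | y | g | a | e
2 | 2 | 2 | q | 2 | 4 | 6

yes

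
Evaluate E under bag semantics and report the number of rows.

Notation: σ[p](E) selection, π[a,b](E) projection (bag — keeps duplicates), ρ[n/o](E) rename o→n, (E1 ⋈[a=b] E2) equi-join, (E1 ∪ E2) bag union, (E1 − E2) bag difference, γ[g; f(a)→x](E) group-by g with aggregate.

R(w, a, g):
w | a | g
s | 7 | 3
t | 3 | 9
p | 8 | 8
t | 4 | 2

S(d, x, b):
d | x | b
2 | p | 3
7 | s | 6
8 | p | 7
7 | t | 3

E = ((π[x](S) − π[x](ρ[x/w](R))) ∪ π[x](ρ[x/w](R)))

Subexpression sizes:
  S → 4
  π[x](S) → 4
  R → 4
  ρ[x/w](R) → 4
  π[x](ρ[x/w](R)) → 4
  (π[x](S) − π[x](ρ[x/w](R))) → 1
  R → 4
  ρ[x/w](R) → 4
  π[x](ρ[x/w](R)) → 4
  ((π[x](S) − π[x](ρ[x/w](R))) ∪ π[x](ρ[x/w](R))) → 5

|E| = 5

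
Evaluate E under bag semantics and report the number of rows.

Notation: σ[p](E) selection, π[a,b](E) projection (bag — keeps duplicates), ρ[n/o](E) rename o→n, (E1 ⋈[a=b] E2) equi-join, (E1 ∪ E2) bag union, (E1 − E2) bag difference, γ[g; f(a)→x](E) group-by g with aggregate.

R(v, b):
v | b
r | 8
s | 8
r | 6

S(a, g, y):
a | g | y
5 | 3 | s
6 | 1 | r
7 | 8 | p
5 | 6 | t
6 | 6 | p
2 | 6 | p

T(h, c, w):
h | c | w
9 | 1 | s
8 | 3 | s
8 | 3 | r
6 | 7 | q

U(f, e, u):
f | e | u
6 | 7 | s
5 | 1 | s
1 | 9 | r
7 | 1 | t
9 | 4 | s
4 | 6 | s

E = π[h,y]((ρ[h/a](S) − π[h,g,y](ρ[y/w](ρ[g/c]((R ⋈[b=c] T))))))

Per-node cardinality:
  S → 6
  ρ[h/a](S) → 6
  R → 3
  T → 4
  (R ⋈[b=c] T) → 0
  ρ[g/c]((R ⋈[b=c] T)) → 0
  ρ[y/w](ρ[g/c]((R ⋈[b=c] T))) → 0
  π[h,g,y](ρ[y/w](ρ[g/c]((R ⋈[b=c] T)))) → 0
  (ρ[h/a](S) − π[h,g,y](ρ[y/w](ρ[g/c]((R ⋈[b=c] T))))) → 6
  π[h,y]((ρ[h/a](S) − π[h,g,y](ρ[y/w](ρ[g/c]((R ⋈[b=c] T)))))) → 6

|E| = 6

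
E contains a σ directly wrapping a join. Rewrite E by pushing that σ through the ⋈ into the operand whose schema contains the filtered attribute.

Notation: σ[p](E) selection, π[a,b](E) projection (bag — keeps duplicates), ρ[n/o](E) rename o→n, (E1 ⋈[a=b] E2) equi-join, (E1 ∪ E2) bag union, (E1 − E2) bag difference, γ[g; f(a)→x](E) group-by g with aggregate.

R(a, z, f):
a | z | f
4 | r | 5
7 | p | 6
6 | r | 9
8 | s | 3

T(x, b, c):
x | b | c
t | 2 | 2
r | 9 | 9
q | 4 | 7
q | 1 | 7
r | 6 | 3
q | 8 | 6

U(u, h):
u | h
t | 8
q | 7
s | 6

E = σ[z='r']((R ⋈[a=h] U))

σ filters on z, owned by the left side.
E' = (σ[z='r'](R) ⋈[a=h] U)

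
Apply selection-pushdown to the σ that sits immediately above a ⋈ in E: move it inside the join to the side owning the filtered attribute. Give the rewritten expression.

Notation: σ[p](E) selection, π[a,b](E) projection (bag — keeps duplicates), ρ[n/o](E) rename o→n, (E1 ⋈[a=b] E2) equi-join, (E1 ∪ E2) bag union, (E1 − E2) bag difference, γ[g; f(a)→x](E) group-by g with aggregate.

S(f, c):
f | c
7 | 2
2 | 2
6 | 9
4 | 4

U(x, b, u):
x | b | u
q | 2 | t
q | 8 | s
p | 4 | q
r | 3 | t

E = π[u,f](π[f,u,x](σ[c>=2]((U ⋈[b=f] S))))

σ filters on c, owned by the right side.
E' = π[u,f](π[f,u,x]((U ⋈[b=f] σ[c>=2](S))))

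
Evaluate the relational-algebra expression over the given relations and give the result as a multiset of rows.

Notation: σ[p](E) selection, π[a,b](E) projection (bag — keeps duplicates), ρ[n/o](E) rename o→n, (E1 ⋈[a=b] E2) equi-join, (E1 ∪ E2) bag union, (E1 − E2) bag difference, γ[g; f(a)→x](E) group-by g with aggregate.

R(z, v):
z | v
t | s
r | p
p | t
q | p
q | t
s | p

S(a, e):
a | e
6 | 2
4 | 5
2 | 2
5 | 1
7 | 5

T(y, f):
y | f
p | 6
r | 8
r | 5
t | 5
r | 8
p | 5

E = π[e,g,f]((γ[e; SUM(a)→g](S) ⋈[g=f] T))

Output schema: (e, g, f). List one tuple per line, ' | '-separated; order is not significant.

Stepwise |·|:
  S → 5
  γ[e; SUM(a)→g](S) → 3
  T → 6
  (γ[e; SUM(a)→g](S) ⋈[g=f] T) → 5
  π[e,g,f]((γ[e; SUM(a)→g](S) ⋈[g=f] T)) → 5

== RESULT ==
e | g | f
1 | 5 | 5
1 | 5 | 5
1 | 5 | 5
2 | 8 | 8
2 | 8 | 8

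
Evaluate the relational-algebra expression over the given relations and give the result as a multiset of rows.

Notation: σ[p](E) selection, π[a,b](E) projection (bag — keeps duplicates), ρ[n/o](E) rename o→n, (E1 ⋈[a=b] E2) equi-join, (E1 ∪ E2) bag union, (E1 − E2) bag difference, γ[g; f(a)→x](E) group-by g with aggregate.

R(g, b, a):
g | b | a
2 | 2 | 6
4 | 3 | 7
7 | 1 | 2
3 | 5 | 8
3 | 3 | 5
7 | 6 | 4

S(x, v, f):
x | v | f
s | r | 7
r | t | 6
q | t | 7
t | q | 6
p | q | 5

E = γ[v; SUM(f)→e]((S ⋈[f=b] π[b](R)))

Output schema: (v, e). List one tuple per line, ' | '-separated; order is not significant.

Stepwise |·|:
  S → 5
  R → 6
  π[b](R) → 6
  (S ⋈[f=b] π[b](R)) → 3
  γ[v; SUM(f)→e]((S ⋈[f=b] π[b](R))) → 2

== RESULT ==
v | e
q | 11
t | 6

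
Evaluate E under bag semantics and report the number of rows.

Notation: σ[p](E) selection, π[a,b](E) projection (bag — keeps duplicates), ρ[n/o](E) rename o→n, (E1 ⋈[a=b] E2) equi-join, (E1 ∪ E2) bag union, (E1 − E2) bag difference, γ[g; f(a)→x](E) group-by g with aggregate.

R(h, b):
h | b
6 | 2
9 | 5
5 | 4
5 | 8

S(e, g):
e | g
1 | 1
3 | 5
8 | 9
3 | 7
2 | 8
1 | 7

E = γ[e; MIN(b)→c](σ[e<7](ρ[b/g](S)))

Row counts bottom-up:
  S → 6
  ρ[b/g](S) → 6
  σ[e<7](ρ[b/g](S)) → 5
  γ[e; MIN(b)→c](σ[e<7](ρ[b/g](S))) → 3

|E| = 3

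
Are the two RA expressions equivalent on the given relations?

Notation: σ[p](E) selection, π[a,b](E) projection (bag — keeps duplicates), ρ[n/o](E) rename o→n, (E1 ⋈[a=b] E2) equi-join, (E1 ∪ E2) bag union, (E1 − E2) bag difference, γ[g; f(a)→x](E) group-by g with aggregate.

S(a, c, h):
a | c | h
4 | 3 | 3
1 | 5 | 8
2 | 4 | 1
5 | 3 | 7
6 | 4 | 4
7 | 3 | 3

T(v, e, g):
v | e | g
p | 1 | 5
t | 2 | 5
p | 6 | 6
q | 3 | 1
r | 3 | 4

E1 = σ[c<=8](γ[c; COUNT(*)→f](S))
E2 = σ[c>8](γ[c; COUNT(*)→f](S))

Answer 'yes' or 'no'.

E1 per-node cardinality:
  S → 6
  γ[c; COUNT(*)→f](S) → 3
  σ[c<=8](γ[c; COUNT(*)→f](S)) → 3
E2 per-node cardinality:
  S → 6
  γ[c; COUNT(*)→f](S) → 3
  σ[c>8](γ[c; COUNT(*)→f](S)) → 0

E1 result:
c | f
3 | 3
4 | 2
5 | 1
E2 result:
c | f
(0 rows)
Witness: (3, 3) appears 1× in E1 but 0× in E2.

no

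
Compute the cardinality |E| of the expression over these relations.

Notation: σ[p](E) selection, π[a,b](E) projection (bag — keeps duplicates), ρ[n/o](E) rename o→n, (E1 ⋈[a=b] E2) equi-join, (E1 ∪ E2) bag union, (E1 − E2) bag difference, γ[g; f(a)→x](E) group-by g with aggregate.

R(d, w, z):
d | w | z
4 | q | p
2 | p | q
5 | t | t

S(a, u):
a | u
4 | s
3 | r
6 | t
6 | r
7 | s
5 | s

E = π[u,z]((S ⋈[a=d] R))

Stepwise |·|:
  S → 6
  R → 3
  (S ⋈[a=d] R) → 2
  π[u,z]((S ⋈[a=d] R)) → 2

|E| = 2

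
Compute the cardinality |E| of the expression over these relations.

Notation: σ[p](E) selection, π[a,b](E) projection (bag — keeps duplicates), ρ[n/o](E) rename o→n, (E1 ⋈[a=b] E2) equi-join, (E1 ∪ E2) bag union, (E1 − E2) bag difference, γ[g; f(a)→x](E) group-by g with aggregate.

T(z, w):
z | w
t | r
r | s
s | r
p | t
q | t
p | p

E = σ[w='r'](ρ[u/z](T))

Stepwise |·|:
  T → 6
  ρ[u/z](T) → 6
  σ[w='r'](ρ[u/z](T)) → 2

|E| = 2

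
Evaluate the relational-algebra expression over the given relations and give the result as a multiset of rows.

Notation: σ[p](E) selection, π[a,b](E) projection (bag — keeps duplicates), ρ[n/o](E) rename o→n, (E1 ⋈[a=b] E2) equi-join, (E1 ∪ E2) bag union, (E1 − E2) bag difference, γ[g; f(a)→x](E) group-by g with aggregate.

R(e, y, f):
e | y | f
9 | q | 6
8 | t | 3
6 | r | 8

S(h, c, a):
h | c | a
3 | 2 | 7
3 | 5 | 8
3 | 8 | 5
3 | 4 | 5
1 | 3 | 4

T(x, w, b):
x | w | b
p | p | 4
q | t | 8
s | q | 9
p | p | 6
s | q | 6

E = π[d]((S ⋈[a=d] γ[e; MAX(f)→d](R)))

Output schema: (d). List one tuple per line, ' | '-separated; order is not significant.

Per-node cardinality:
  S → 5
  R → 3
  γ[e; MAX(f)→d](R) → 3
  (S ⋈[a=d] γ[e; MAX(f)→d](R)) → 1
  π[d]((S ⋈[a=d] γ[e; MAX(f)→d](R))) → 1

== RESULT ==
d
8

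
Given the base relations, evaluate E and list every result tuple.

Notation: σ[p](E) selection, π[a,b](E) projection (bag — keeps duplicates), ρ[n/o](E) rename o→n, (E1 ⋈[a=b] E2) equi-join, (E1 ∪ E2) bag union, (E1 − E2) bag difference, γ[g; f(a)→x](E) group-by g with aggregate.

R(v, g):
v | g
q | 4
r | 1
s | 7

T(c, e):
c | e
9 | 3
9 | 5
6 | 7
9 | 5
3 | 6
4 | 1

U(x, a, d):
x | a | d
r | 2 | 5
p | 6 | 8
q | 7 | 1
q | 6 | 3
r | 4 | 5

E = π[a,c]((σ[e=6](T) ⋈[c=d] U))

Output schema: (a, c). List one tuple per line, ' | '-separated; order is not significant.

Stepwise |·|:
  T → 6
  σ[e=6](T) → 1
  U → 5
  (σ[e=6](T) ⋈[c=d] U) → 1
  π[a,c]((σ[e=6](T) ⋈[c=d] U)) → 1

== RESULT ==
a | c
6 | 3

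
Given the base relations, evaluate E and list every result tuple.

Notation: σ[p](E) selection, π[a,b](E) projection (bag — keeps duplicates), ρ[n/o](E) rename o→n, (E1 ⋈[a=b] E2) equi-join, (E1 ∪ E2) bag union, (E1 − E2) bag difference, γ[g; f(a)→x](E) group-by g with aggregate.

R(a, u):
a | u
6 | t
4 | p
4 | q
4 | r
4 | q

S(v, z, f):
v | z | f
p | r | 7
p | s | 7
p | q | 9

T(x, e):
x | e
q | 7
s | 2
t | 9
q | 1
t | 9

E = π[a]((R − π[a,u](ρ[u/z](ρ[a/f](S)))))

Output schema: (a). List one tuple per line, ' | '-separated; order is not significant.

Subexpression sizes:
  R → 5
  S → 3
  ρ[a/f](S) → 3
  ρ[u/z](ρ[a/f](S)) → 3
  π[a,u](ρ[u/z](ρ[a/f](S))) → 3
  (R − π[a,u](ρ[u/z](ρ[a/f](S)))) → 5
  π[a]((R − π[a,u](ρ[u/z](ρ[a/f](S))))) → 5

== RESULT ==
a
4
4
4
4
6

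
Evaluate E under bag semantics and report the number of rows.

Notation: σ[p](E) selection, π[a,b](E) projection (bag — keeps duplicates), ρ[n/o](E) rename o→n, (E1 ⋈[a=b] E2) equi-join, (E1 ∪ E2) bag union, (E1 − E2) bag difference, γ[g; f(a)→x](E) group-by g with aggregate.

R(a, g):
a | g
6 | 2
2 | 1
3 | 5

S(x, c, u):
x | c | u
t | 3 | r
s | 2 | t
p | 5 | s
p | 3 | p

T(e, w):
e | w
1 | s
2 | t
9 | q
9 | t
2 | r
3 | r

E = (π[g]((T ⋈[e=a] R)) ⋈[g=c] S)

Per-node cardinality:
  T → 6
  R → 3
  (T ⋈[e=a] R) → 3
  π[g]((T ⋈[e=a] R)) → 3
  S → 4
  (π[g]((T ⋈[e=a] R)) ⋈[g=c] S) → 1

|E| = 1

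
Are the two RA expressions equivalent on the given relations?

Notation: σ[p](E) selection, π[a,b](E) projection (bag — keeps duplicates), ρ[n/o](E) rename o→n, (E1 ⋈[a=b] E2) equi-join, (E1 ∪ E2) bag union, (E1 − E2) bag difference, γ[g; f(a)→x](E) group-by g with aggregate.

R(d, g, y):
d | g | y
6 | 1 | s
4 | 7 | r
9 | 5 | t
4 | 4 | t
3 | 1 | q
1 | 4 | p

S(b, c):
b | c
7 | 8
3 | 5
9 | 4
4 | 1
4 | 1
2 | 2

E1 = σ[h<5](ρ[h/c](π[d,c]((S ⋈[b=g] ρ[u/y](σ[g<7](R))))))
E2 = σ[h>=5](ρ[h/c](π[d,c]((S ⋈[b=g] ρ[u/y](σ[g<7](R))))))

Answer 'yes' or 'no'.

E1 stepwise |·|:
  S → 6
  R → 6
  σ[g<7](R) → 5
  ρ[u/y](σ[g<7](R)) → 5
  (S ⋈[b=g] ρ[u/y](σ[g<7](R))) → 4
  π[d,c]((S ⋈[b=g] ρ[u/y](σ[g<7](R)))) → 4
  ρ[h/c](π[d,c]((S ⋈[b=g] ρ[u/y](σ[g<7](R))))) → 4
  σ[h<5](ρ[h/c](π[d,c]((S ⋈[b=g] ρ[u/y](σ[g<7](R)))))) → 4
E2 stepwise |·|:
  S → 6
  R → 6
  σ[g<7](R) → 5
  ρ[u/y](σ[g<7](R)) → 5
  (S ⋈[b=g] ρ[u/y](σ[g<7](R))) → 4
  π[d,c]((S ⋈[b=g] ρ[u/y](σ[g<7](R)))) → 4
  ρ[h/c](π[d,c]((S ⋈[b=g] ρ[u/y](σ[g<7](R))))) → 4
  σ[h>=5](ρ[h/c](π[d,c]((S ⋈[b=g] ρ[u/y](σ[g<7](R)))))) → 0

E1 result:
d | h
1 | 1
1 | 1
4 | 1
4 | 1
E2 result:
d | h
(0 rows)
Witness: (1, 1) appears 2× in E1 but 0× in E2.

no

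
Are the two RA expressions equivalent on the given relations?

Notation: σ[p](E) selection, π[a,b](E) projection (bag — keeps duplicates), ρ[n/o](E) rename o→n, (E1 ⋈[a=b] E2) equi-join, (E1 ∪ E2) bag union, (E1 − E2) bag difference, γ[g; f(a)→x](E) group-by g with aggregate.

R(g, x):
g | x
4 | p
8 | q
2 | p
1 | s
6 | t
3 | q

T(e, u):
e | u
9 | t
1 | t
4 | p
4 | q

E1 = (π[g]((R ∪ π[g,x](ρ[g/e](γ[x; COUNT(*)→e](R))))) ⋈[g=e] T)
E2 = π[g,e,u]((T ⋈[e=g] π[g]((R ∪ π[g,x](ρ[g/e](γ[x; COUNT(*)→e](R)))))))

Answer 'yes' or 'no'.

E1 subexpression sizes:
  R → 6
  R → 6
  γ[x; COUNT(*)→e](R) → 4
  ρ[g/e](γ[x; COUNT(*)→e](R)) → 4
  π[g,x](ρ[g/e](γ[x; COUNT(*)→e](R))) → 4
  (R ∪ π[g,x](ρ[g/e](γ[x; COUNT(*)→e](R)))) → 10
  π[g]((R ∪ π[g,x](ρ[g/e](γ[x; COUNT(*)→e](R))))) → 10
  T → 4
  (π[g]((R ∪ π[g,x](ρ[g/e](γ[x; COUNT(*)→e](R))))) ⋈[g=e] T) → 5
E2 subexpression sizes:
  T → 4
  R → 6
  R → 6
  γ[x; COUNT(*)→e](R) → 4
  ρ[g/e](γ[x; COUNT(*)→e](R)) → 4
  π[g,x](ρ[g/e](γ[x; COUNT(*)→e](R))) → 4
  (R ∪ π[g,x](ρ[g/e](γ[x; COUNT(*)→e](R)))) → 10
  π[g]((R ∪ π[g,x](ρ[g/e](γ[x; COUNT(*)→e](R))))) → 10
  (T ⋈[e=g] π[g]((R ∪ π[g,x](ρ[g/e](γ[x; COUNT(*)→e](R)))))) → 5
  π[g,e,u]((T ⋈[e=g] π[g]((R ∪ π[g,x](ρ[g/e](γ[x; COUNT(*)→e](R))))))) → 5

E1 and E2 produce the same multiset:
g | e | u
1 | 1 | t
1 | 1 | t
1 | 1 | t
4 | 4 | p
4 | 4 | q

yes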